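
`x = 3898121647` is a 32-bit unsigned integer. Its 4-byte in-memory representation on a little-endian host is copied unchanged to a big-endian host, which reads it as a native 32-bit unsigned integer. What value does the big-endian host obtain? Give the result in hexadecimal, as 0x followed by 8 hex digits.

3898121647 in 32-bit hexadecimal is 0xE8589DAF.
Stored little-endian, the bytes at ascending addresses are AF 9D 58 E8.
Read back as big-endian, the last byte is least significant, giving 0xAF9D58E8.

0xAF9D58E8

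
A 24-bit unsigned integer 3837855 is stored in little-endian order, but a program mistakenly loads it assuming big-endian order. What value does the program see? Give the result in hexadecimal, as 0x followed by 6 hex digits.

3837855 in 24-bit hexadecimal is 0x3A8F9F.
Stored little-endian, the bytes at ascending addresses are 9F 8F 3A.
Read back as big-endian, the last byte is least significant, giving 0x9F8F3A.

0x9F8F3A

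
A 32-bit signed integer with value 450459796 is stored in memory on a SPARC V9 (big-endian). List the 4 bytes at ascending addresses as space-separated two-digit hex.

1A D9 78 94

450459796 in hexadecimal, padded to 32 bits, is 0x1AD97894.
Split into bytes (most-significant first): 1A D9 78 94.
In big-endian order the high byte comes first in memory.
So the memory order matches the most-significant-first order: 1A D9 78 94.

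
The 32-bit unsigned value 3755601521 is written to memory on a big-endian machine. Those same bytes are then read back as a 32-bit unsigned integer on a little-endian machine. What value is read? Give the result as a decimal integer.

1911478751

3755601521 in 32-bit hexadecimal is 0xDFD9EE71.
Stored big-endian, the bytes at ascending addresses are DF D9 EE 71.
Read back as little-endian, the first byte is least significant, giving 0x71EED9DF.
0x71EED9DF = 1911478751.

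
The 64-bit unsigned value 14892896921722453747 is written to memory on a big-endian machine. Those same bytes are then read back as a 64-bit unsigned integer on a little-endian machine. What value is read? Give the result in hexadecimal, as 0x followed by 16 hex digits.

0xF37EC627D832AECE

14892896921722453747 in 64-bit hexadecimal is 0xCEAE32D827C67EF3.
Stored big-endian, the bytes at ascending addresses are CE AE 32 D8 27 C6 7E F3.
Read back as little-endian, the first byte is least significant, giving 0xF37EC627D832AECE.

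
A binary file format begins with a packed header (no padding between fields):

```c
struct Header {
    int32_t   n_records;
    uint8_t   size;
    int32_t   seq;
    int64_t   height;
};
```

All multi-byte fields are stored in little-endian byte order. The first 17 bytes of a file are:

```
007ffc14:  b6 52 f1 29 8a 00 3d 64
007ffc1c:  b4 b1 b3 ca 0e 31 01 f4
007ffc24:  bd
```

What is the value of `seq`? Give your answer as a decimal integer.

-1268499200

`seq` follows `n_records` (4 B), `size` (1 B), so it starts at offset 4 + 1 = 5 and occupies 4 bytes.
Bytes at offsets 5..8: 00 3D 64 B4.
In little-endian order the low byte comes first in memory.
Reassemble most-significant byte first: B4 64 3D 00 → 0xB4643D00.
Top bit is set, so as a signed 32-bit value this is 0xB4643D00 − 2^32 = -1268499200.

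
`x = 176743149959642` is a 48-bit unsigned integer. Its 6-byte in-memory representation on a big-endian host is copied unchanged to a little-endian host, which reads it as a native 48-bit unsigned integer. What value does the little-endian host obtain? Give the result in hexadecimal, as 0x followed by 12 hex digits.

0xDA79AB38BFA0

176743149959642 in 48-bit hexadecimal is 0xA0BF38AB79DA.
Stored big-endian, the bytes at ascending addresses are A0 BF 38 AB 79 DA.
Read back as little-endian, the first byte is least significant, giving 0xDA79AB38BFA0.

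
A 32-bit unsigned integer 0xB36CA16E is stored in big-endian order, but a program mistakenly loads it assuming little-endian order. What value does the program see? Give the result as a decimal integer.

1856072883

Stored big-endian, the bytes at ascending addresses are B3 6C A1 6E.
Read back as little-endian, the first byte is least significant, giving 0x6EA16CB3.
0x6EA16CB3 = 1856072883.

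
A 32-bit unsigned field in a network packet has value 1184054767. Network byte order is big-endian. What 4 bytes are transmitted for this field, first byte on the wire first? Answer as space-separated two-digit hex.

1184054767 in hexadecimal, padded to 32 bits, is 0x46933DEF.
Split into bytes (most-significant first): 46 93 3D EF.
Big-endian stores the most-significant byte at the lowest address.
So the memory order matches the most-significant-first order: 46 93 3D EF.

46 93 3D EF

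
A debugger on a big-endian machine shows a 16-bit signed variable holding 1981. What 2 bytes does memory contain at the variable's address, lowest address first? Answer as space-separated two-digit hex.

07 BD

1981 in hexadecimal, padded to 16 bits, is 0x07BD.
Split into bytes (most-significant first): 07 BD.
In big-endian order the high byte comes first in memory.
So the memory order matches the most-significant-first order: 07 BD.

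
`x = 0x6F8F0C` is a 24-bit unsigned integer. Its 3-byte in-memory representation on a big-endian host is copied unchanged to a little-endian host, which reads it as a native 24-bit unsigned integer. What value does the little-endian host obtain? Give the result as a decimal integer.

823151

Stored big-endian, the bytes at ascending addresses are 6F 8F 0C.
Read back as little-endian, the first byte is least significant, giving 0x0C8F6F.
0x0C8F6F = 823151.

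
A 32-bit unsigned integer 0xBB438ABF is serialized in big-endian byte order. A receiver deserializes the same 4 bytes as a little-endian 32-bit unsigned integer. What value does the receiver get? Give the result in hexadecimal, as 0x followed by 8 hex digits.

Stored big-endian, the bytes at ascending addresses are BB 43 8A BF.
Read back as little-endian, the first byte is least significant, giving 0xBF8A43BB.

0xBF8A43BB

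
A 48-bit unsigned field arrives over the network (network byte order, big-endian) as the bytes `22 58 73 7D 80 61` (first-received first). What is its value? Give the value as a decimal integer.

37763290071137

Big-endian: lowest address holds the most-significant byte.
The bytes are already most-significant first: 0x2258737D8061.
0x2258737D8061 = 37763290071137.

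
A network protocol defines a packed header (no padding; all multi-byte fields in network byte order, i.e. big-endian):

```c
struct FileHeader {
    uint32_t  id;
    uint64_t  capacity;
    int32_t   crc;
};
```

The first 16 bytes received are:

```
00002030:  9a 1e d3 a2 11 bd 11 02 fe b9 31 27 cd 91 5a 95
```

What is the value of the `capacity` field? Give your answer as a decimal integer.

1278196573804245287

`capacity` follows `id` (4 bytes), so it starts at byte offset 4 and occupies 8 bytes.
Bytes at offsets 4..11: 11 BD 11 02 FE B9 31 27.
In big-endian order the high byte comes first in memory.
The bytes are already most-significant first: 0x11BD1102FEB93127.
0x11BD1102FEB93127 = 1278196573804245287.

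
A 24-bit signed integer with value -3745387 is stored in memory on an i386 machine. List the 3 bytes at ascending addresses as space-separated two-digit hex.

Two's complement of -3745387 in 24 bits: 3745387 = 0x39266B; invert → 0xC6D994; add 1 → 0xC6D995.
Split into bytes (most-significant first): C6 D9 95.
Little-endian stores the least-significant byte at the lowest address.
So at ascending addresses the bytes are 95 D9 C6.

95 D9 C6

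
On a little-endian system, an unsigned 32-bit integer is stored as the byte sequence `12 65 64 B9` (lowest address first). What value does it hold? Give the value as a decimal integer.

3110364434

In little-endian order the low byte comes first in memory.
Reassemble most-significant byte first: B9 64 65 12 → 0xB9646512.
0xB9646512 = 3110364434.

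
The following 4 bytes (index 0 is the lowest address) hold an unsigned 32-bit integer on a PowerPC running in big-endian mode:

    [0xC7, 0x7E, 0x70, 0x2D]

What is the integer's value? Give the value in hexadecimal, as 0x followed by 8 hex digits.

0xC77E702D

In big-endian order the high byte comes first in memory.
The bytes are already most-significant first: 0xC77E702D.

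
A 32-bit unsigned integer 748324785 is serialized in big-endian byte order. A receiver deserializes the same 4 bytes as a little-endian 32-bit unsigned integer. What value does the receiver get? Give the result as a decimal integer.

748324785 in 32-bit hexadecimal is 0x2C9A87B1.
Stored big-endian, the bytes at ascending addresses are 2C 9A 87 B1.
Read back as little-endian, the first byte is least significant, giving 0xB1879A2C.
0xB1879A2C = 2978454060.

2978454060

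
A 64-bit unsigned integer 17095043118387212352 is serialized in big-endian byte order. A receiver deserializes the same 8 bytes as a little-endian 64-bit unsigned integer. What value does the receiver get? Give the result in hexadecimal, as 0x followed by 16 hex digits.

0x40B0748B24CB3DED

17095043118387212352 in 64-bit hexadecimal is 0xED3DCB248B74B040.
Stored big-endian, the bytes at ascending addresses are ED 3D CB 24 8B 74 B0 40.
Read back as little-endian, the first byte is least significant, giving 0x40B0748B24CB3DED.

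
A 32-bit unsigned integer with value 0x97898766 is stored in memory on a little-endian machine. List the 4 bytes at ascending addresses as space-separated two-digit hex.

66 87 89 97

Split into bytes (most-significant first): 97 89 87 66.
Little-endian: lowest address holds the least-significant byte.
So at ascending addresses the bytes are 66 87 89 97.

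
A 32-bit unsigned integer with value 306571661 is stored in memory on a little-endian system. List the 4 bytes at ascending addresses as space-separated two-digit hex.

306571661 in hexadecimal, padded to 32 bits, is 0x1245E98D.
Split into bytes (most-significant first): 12 45 E9 8D.
Little-endian: lowest address holds the least-significant byte.
So at ascending addresses the bytes are 8D E9 45 12.

8D E9 45 12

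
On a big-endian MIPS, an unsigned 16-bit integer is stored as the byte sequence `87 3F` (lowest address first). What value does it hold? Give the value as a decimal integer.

34623

In big-endian order the high byte comes first in memory.
The bytes are already most-significant first: 0x873F.
0x873F = 34623.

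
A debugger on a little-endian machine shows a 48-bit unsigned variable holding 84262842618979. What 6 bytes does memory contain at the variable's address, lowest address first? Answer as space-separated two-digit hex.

84262842618979 in hexadecimal, padded to 48 bits, is 0x4CA2F8CD5463.
Split into bytes (most-significant first): 4C A2 F8 CD 54 63.
Little-endian stores the least-significant byte at the lowest address.
So at ascending addresses the bytes are 63 54 CD F8 A2 4C.

63 54 CD F8 A2 4C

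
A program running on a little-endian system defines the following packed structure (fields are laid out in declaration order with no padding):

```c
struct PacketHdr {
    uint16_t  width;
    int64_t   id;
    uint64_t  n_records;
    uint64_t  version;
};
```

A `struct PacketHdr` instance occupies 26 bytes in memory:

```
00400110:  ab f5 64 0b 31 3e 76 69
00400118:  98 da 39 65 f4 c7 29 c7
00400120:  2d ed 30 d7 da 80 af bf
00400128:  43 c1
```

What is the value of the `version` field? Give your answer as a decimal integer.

13926185233261713200

`version` follows `width` (2 B), `id` (8 B), `n_records` (8 B), so it starts at offset 2 + 8 + 8 = 18 and occupies 8 bytes.
Bytes at offsets 18..25: 30 D7 DA 80 AF BF 43 C1.
Little-endian stores the least-significant byte at the lowest address.
Reassemble most-significant byte first: C1 43 BF AF 80 DA D7 30 → 0xC143BFAF80DAD730.
0xC143BFAF80DAD730 = 13926185233261713200.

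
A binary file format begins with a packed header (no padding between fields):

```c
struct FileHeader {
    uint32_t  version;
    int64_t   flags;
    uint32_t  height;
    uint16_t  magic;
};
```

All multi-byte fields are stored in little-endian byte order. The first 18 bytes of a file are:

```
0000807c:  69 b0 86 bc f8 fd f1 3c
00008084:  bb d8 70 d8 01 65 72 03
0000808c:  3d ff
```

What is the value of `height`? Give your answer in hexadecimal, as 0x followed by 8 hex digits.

`height` follows `version` (4 B), `flags` (8 B), so it starts at offset 4 + 8 = 12 and occupies 4 bytes.
Bytes at offsets 12..15: 01 65 72 03.
In little-endian order the low byte comes first in memory.
Reassemble most-significant byte first: 03 72 65 01 → 0x03726501.

0x03726501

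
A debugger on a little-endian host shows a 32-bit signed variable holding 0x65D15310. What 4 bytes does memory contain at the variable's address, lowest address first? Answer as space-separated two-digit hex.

10 53 D1 65

Split into bytes (most-significant first): 65 D1 53 10.
In little-endian order the low byte comes first in memory.
So at ascending addresses the bytes are 10 53 D1 65.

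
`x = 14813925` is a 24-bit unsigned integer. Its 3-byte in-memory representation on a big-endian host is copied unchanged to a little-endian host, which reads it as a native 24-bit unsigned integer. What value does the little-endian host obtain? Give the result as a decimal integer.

14813925 in 24-bit hexadecimal is 0xE20AE5.
Stored big-endian, the bytes at ascending addresses are E2 0A E5.
Read back as little-endian, the first byte is least significant, giving 0xE50AE2.
0xE50AE2 = 15010530.

15010530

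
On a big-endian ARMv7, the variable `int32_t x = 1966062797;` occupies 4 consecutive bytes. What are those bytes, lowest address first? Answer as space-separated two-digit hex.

1966062797 in hexadecimal, padded to 32 bits, is 0x752FBCCD.
Split into bytes (most-significant first): 75 2F BC CD.
In big-endian order the high byte comes first in memory.
So the memory order matches the most-significant-first order: 75 2F BC CD.

75 2F BC CD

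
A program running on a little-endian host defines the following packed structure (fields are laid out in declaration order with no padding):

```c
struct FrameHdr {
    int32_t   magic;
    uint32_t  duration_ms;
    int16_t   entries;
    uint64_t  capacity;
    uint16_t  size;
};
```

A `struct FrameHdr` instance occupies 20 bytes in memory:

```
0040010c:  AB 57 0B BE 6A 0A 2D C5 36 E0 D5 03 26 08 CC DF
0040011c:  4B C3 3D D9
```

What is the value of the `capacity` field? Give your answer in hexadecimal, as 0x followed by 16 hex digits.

0xC34BDFCC082603D5

`capacity` follows `magic` (4 B), `duration_ms` (4 B), `entries` (2 B), so it starts at offset 4 + 4 + 2 = 10 and occupies 8 bytes.
Bytes at offsets 10..17: D5 03 26 08 CC DF 4B C3.
Little-endian: lowest address holds the least-significant byte.
Reassemble most-significant byte first: C3 4B DF CC 08 26 03 D5 → 0xC34BDFCC082603D5.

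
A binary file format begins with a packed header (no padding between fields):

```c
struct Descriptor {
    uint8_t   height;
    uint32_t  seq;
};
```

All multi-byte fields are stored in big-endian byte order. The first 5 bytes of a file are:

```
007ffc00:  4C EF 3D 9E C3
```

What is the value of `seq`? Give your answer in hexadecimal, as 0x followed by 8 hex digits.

0xEF3D9EC3

`seq` follows `height` (1 byte), so it starts at byte offset 1 and occupies 4 bytes.
Bytes at offsets 1..4: EF 3D 9E C3.
In big-endian order the high byte comes first in memory.
The bytes are already most-significant first: 0xEF3D9EC3.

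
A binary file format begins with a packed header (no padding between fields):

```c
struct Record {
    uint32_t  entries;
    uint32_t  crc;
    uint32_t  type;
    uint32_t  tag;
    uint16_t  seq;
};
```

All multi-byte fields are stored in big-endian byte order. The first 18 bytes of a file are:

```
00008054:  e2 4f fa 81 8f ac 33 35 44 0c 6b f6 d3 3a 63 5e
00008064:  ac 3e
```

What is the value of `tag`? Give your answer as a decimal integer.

3543819102

`tag` follows `entries` (4 B), `crc` (4 B), `type` (4 B), so it starts at offset 4 + 4 + 4 = 12 and occupies 4 bytes.
Bytes at offsets 12..15: D3 3A 63 5E.
Big-endian: lowest address holds the most-significant byte.
The bytes are already most-significant first: 0xD33A635E.
0xD33A635E = 3543819102.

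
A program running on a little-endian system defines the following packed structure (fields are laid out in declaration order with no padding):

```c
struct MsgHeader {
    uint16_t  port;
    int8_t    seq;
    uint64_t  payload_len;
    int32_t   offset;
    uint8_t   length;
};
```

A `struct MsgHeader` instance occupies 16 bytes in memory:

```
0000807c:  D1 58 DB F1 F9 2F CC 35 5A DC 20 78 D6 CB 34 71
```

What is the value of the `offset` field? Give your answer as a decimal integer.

885773944

`offset` follows `port` (2 B), `seq` (1 B), `payload_len` (8 B), so it starts at offset 2 + 1 + 8 = 11 and occupies 4 bytes.
Bytes at offsets 11..14: 78 D6 CB 34.
Little-endian stores the least-significant byte at the lowest address.
Reassemble most-significant byte first: 34 CB D6 78 → 0x34CBD678.
0x34CBD678 = 885773944.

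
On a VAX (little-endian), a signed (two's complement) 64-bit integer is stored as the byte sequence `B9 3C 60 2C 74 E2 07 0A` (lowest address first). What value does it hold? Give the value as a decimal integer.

In little-endian order the low byte comes first in memory.
Reassemble most-significant byte first: 0A 07 E2 74 2C 60 3C B9 → 0x0A07E2742C603CB9.
0x0A07E2742C603CB9 = 722795253804842169.

722795253804842169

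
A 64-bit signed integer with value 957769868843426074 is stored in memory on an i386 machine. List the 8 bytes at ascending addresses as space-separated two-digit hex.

957769868843426074 in hexadecimal, padded to 64 bits, is 0x0D4AAE9F08FC211A.
Split into bytes (most-significant first): 0D 4A AE 9F 08 FC 21 1A.
In little-endian order the low byte comes first in memory.
So at ascending addresses the bytes are 1A 21 FC 08 9F AE 4A 0D.

1A 21 FC 08 9F AE 4A 0D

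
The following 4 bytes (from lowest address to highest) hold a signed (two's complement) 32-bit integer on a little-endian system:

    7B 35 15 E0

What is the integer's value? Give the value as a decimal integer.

-535480965

In little-endian order the low byte comes first in memory.
Reassemble most-significant byte first: E0 15 35 7B → 0xE015357B.
Top bit is set, so as a signed 32-bit value this is 0xE015357B − 2^32 = -535480965.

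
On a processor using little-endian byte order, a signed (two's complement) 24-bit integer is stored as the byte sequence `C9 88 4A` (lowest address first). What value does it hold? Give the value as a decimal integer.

4884681

Little-endian stores the least-significant byte at the lowest address.
Reassemble most-significant byte first: 4A 88 C9 → 0x4A88C9.
0x4A88C9 = 4884681.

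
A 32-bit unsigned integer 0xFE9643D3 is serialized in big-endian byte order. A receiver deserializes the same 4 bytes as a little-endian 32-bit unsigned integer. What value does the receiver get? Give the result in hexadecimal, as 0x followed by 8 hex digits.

0xD34396FE

Stored big-endian, the bytes at ascending addresses are FE 96 43 D3.
Read back as little-endian, the first byte is least significant, giving 0xD34396FE.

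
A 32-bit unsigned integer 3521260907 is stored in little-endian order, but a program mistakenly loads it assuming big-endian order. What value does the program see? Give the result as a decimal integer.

1798169297

3521260907 in 32-bit hexadecimal is 0xD1E22D6B.
Stored little-endian, the bytes at ascending addresses are 6B 2D E2 D1.
Read back as big-endian, the last byte is least significant, giving 0x6B2DE2D1.
0x6B2DE2D1 = 1798169297.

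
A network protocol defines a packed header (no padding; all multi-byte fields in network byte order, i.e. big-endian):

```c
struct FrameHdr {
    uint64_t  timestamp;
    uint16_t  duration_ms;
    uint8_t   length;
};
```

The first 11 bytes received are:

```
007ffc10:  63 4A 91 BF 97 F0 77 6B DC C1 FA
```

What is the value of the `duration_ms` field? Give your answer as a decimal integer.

56513

`duration_ms` follows `timestamp` (8 bytes), so it starts at byte offset 8 and occupies 2 bytes.
Bytes at offsets 8..9: DC C1.
Big-endian: lowest address holds the most-significant byte.
The bytes are already most-significant first: 0xDCC1.
0xDCC1 = 56513.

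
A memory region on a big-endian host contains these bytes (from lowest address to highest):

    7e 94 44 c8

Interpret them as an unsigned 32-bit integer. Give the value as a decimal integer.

2123646152

Big-endian: lowest address holds the most-significant byte.
The bytes are already most-significant first: 0x7E9444C8.
0x7E9444C8 = 2123646152.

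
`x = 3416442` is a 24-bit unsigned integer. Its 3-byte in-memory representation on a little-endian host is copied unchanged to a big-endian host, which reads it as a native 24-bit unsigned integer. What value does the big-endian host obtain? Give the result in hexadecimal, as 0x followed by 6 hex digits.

3416442 in 24-bit hexadecimal is 0x34217A.
Stored little-endian, the bytes at ascending addresses are 7A 21 34.
Read back as big-endian, the last byte is least significant, giving 0x7A2134.

0x7A2134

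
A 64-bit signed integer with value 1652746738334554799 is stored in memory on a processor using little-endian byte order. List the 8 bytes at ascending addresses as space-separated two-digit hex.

AF DA 1D E2 66 BC EF 16

1652746738334554799 in hexadecimal, padded to 64 bits, is 0x16EFBC66E21DDAAF.
Split into bytes (most-significant first): 16 EF BC 66 E2 1D DA AF.
Little-endian stores the least-significant byte at the lowest address.
So at ascending addresses the bytes are AF DA 1D E2 66 BC EF 16.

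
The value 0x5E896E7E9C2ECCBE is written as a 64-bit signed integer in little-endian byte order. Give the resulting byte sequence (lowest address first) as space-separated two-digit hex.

Split into bytes (most-significant first): 5E 89 6E 7E 9C 2E CC BE.
Little-endian: lowest address holds the least-significant byte.
So at ascending addresses the bytes are BE CC 2E 9C 7E 6E 89 5E.

BE CC 2E 9C 7E 6E 89 5E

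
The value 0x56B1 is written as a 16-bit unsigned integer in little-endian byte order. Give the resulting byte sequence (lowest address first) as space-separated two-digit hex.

Split into bytes (most-significant first): 56 B1.
Little-endian: lowest address holds the least-significant byte.
So at ascending addresses the bytes are B1 56.

B1 56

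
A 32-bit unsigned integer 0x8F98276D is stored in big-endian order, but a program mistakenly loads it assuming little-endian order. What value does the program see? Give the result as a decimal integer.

Stored big-endian, the bytes at ascending addresses are 8F 98 27 6D.
Read back as little-endian, the first byte is least significant, giving 0x6D27988F.
0x6D27988F = 1831311503.

1831311503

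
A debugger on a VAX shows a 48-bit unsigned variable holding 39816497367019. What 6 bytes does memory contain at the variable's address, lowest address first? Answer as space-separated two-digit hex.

EB 87 2E 80 36 24

39816497367019 in hexadecimal, padded to 48 bits, is 0x2436802E87EB.
Split into bytes (most-significant first): 24 36 80 2E 87 EB.
Little-endian stores the least-significant byte at the lowest address.
So at ascending addresses the bytes are EB 87 2E 80 36 24.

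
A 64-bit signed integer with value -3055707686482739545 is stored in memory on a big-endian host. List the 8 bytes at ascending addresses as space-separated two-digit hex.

D5 97 F2 0C 89 C3 FE A7

Two's complement of -3055707686482739545 in 64 bits: 3055707686482739545 = 0x2A680DF3763C0159; invert → 0xD597F20C89C3FEA6; add 1 → 0xD597F20C89C3FEA7.
Split into bytes (most-significant first): D5 97 F2 0C 89 C3 FE A7.
Big-endian: lowest address holds the most-significant byte.
So the memory order matches the most-significant-first order: D5 97 F2 0C 89 C3 FE A7.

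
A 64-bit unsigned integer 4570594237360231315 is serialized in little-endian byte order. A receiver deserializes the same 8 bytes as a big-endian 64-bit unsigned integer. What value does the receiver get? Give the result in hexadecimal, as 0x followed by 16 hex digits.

0x93D34D2A3E036E3F

4570594237360231315 in 64-bit hexadecimal is 0x3F6E033E2A4DD393.
Stored little-endian, the bytes at ascending addresses are 93 D3 4D 2A 3E 03 6E 3F.
Read back as big-endian, the last byte is least significant, giving 0x93D34D2A3E036E3F.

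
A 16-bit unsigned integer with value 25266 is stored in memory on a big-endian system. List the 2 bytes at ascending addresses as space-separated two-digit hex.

25266 in hexadecimal, padded to 16 bits, is 0x62B2.
Split into bytes (most-significant first): 62 B2.
Big-endian stores the most-significant byte at the lowest address.
So the memory order matches the most-significant-first order: 62 B2.

62 B2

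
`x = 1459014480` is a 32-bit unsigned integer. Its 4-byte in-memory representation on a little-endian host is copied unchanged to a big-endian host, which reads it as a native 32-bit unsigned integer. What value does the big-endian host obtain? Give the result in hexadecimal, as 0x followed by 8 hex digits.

1459014480 in 32-bit hexadecimal is 0x56F6CB50.
Stored little-endian, the bytes at ascending addresses are 50 CB F6 56.
Read back as big-endian, the last byte is least significant, giving 0x50CBF656.

0x50CBF656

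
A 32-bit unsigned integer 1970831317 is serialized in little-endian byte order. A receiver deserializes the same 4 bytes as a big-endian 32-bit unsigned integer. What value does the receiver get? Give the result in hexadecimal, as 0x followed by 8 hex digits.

0xD57F7875

1970831317 in 32-bit hexadecimal is 0x75787FD5.
Stored little-endian, the bytes at ascending addresses are D5 7F 78 75.
Read back as big-endian, the last byte is least significant, giving 0xD57F7875.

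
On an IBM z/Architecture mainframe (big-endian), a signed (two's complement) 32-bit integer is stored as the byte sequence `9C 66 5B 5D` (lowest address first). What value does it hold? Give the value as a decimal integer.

Big-endian: lowest address holds the most-significant byte.
The bytes are already most-significant first: 0x9C665B5D.
Top bit is set, so as a signed 32-bit value this is 0x9C665B5D − 2^32 = -1671013539.

-1671013539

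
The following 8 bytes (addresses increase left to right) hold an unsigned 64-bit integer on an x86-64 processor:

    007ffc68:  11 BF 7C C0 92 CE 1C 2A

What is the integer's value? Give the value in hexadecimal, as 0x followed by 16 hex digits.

In little-endian order the low byte comes first in memory.
Reassemble most-significant byte first: 2A 1C CE 92 C0 7C BF 11 → 0x2A1CCE92C07CBF11.

0x2A1CCE92C07CBF11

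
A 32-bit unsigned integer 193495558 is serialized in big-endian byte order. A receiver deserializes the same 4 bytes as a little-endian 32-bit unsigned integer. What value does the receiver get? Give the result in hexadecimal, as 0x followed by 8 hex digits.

193495558 in 32-bit hexadecimal is 0x0B888206.
Stored big-endian, the bytes at ascending addresses are 0B 88 82 06.
Read back as little-endian, the first byte is least significant, giving 0x0682880B.

0x0682880B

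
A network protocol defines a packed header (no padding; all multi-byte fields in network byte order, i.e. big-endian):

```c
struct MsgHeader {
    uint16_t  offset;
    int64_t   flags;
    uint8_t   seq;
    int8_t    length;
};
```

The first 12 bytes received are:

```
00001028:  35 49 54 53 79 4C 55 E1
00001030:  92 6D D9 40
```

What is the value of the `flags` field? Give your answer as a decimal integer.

`flags` follows `offset` (2 bytes), so it starts at byte offset 2 and occupies 8 bytes.
Bytes at offsets 2..9: 54 53 79 4C 55 E1 92 6D.
In big-endian order the high byte comes first in memory.
The bytes are already most-significant first: 0x5453794C55E1926D.
0x5453794C55E1926D = 6076333691018252909.

6076333691018252909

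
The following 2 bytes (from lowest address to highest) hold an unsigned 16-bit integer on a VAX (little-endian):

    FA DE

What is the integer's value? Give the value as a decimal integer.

Little-endian stores the least-significant byte at the lowest address.
Reassemble most-significant byte first: DE FA → 0xDEFA.
0xDEFA = 57082.

57082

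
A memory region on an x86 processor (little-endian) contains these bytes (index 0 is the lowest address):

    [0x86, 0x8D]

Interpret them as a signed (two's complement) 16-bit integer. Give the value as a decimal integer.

Little-endian: lowest address holds the least-significant byte.
Reassemble most-significant byte first: 8D 86 → 0x8D86.
Top bit is set, so as a signed 16-bit value this is 0x8D86 − 2^16 = -29306.

-29306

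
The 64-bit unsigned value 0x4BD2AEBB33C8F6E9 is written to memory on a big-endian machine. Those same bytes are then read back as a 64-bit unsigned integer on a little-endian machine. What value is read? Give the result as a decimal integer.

Stored big-endian, the bytes at ascending addresses are 4B D2 AE BB 33 C8 F6 E9.
Read back as little-endian, the first byte is least significant, giving 0xE9F6C833BBAED24B.
0xE9F6C833BBAED24B = 16858882379625714251.

16858882379625714251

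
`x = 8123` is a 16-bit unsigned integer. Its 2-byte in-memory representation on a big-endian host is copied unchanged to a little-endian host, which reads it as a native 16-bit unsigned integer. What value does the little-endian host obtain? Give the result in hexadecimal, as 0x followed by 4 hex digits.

0xBB1F

8123 in 16-bit hexadecimal is 0x1FBB.
Stored big-endian, the bytes at ascending addresses are 1F BB.
Read back as little-endian, the first byte is least significant, giving 0xBB1F.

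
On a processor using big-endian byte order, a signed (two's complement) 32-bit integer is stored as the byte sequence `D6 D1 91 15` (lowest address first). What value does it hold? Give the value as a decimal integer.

-690908907

Big-endian: lowest address holds the most-significant byte.
The bytes are already most-significant first: 0xD6D19115.
Top bit is set, so as a signed 32-bit value this is 0xD6D19115 − 2^32 = -690908907.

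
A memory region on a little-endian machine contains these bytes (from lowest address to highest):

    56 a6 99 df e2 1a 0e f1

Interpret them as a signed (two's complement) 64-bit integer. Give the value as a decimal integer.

In little-endian order the low byte comes first in memory.
Reassemble most-significant byte first: F1 0E 1A E2 DF 99 A6 56 → 0xF10E1AE2DF99A656.
Top bit is set, so as a signed 64-bit value this is 0xF10E1AE2DF99A656 − 2^64 = -1076893699178650026.

-1076893699178650026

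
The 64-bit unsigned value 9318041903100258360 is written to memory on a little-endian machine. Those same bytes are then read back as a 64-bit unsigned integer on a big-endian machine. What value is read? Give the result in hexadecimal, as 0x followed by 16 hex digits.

0x38E87EE4BD555081

9318041903100258360 in 64-bit hexadecimal is 0x815055BDE47EE838.
Stored little-endian, the bytes at ascending addresses are 38 E8 7E E4 BD 55 50 81.
Read back as big-endian, the last byte is least significant, giving 0x38E87EE4BD555081.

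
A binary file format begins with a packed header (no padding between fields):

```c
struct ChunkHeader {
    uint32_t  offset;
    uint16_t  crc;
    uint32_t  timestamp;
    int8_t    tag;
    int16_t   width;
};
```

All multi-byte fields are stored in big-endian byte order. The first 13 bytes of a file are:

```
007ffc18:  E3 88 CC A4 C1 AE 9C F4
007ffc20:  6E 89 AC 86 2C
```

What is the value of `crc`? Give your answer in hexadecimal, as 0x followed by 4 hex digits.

0xC1AE

`crc` follows `offset` (4 bytes), so it starts at byte offset 4 and occupies 2 bytes.
Bytes at offsets 4..5: C1 AE.
Big-endian stores the most-significant byte at the lowest address.
The bytes are already most-significant first: 0xC1AE.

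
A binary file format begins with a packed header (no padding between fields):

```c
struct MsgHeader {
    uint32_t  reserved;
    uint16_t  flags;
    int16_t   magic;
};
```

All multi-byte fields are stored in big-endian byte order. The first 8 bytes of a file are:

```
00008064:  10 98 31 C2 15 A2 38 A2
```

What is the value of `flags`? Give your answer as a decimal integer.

5538

`flags` follows `reserved` (4 bytes), so it starts at byte offset 4 and occupies 2 bytes.
Bytes at offsets 4..5: 15 A2.
In big-endian order the high byte comes first in memory.
The bytes are already most-significant first: 0x15A2.
0x15A2 = 5538.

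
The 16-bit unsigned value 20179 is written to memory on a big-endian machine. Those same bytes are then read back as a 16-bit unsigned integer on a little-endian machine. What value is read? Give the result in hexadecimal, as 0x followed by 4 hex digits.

0xD34E

20179 in 16-bit hexadecimal is 0x4ED3.
Stored big-endian, the bytes at ascending addresses are 4E D3.
Read back as little-endian, the first byte is least significant, giving 0xD34E.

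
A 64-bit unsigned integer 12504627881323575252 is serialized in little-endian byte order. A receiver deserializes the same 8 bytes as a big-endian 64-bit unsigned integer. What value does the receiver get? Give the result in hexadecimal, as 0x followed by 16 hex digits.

12504627881323575252 in 64-bit hexadecimal is 0xAD895CCE42BCB7D4.
Stored little-endian, the bytes at ascending addresses are D4 B7 BC 42 CE 5C 89 AD.
Read back as big-endian, the last byte is least significant, giving 0xD4B7BC42CE5C89AD.

0xD4B7BC42CE5C89AD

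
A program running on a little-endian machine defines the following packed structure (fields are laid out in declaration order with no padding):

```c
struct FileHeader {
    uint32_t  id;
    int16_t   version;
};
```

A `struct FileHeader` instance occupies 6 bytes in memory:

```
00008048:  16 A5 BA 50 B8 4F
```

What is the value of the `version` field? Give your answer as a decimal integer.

`version` follows `id` (4 bytes), so it starts at byte offset 4 and occupies 2 bytes.
Bytes at offsets 4..5: B8 4F.
Little-endian: lowest address holds the least-significant byte.
Reassemble most-significant byte first: 4F B8 → 0x4FB8.
0x4FB8 = 20408.

20408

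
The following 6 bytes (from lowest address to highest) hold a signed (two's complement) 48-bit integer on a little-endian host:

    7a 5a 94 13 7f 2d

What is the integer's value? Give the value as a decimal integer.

50023812586106

Little-endian stores the least-significant byte at the lowest address.
Reassemble most-significant byte first: 2D 7F 13 94 5A 7A → 0x2D7F13945A7A.
0x2D7F13945A7A = 50023812586106.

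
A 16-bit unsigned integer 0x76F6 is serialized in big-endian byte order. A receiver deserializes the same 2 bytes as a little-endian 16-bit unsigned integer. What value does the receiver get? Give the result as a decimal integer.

63094

Stored big-endian, the bytes at ascending addresses are 76 F6.
Read back as little-endian, the first byte is least significant, giving 0xF676.
0xF676 = 63094.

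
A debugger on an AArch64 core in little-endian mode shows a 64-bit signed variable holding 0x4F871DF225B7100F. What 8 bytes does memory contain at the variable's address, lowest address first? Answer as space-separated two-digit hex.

Split into bytes (most-significant first): 4F 87 1D F2 25 B7 10 0F.
Little-endian stores the least-significant byte at the lowest address.
So at ascending addresses the bytes are 0F 10 B7 25 F2 1D 87 4F.

0F 10 B7 25 F2 1D 87 4F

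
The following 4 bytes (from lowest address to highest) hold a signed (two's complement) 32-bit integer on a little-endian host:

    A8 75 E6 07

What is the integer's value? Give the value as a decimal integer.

132543912

Little-endian: lowest address holds the least-significant byte.
Reassemble most-significant byte first: 07 E6 75 A8 → 0x07E675A8.
0x07E675A8 = 132543912.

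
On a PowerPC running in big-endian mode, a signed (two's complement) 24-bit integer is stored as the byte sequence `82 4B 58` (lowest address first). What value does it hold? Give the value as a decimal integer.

-8238248

Big-endian stores the most-significant byte at the lowest address.
The bytes are already most-significant first: 0x824B58.
Top bit is set, so as a signed 24-bit value this is 0x824B58 − 2^24 = -8238248.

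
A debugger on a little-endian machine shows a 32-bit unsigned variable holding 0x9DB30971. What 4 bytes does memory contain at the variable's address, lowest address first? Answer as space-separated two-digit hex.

Split into bytes (most-significant first): 9D B3 09 71.
In little-endian order the low byte comes first in memory.
So at ascending addresses the bytes are 71 09 B3 9D.

71 09 B3 9D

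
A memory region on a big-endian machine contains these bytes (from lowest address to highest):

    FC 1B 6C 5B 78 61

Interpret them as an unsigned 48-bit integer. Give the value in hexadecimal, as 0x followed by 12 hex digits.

Big-endian stores the most-significant byte at the lowest address.
The bytes are already most-significant first: 0xFC1B6C5B7861.

0xFC1B6C5B7861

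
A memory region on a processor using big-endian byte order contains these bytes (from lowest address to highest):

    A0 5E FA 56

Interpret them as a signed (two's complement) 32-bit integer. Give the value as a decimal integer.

-1604388266

Big-endian: lowest address holds the most-significant byte.
The bytes are already most-significant first: 0xA05EFA56.
Top bit is set, so as a signed 32-bit value this is 0xA05EFA56 − 2^32 = -1604388266.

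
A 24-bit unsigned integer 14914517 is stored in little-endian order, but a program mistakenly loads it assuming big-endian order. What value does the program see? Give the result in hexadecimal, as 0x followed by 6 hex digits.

14914517 in 24-bit hexadecimal is 0xE393D5.
Stored little-endian, the bytes at ascending addresses are D5 93 E3.
Read back as big-endian, the last byte is least significant, giving 0xD593E3.

0xD593E3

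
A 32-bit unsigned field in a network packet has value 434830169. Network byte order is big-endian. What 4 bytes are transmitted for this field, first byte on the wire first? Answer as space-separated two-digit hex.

434830169 in hexadecimal, padded to 32 bits, is 0x19EAFB59.
Split into bytes (most-significant first): 19 EA FB 59.
Big-endian: lowest address holds the most-significant byte.
So the memory order matches the most-significant-first order: 19 EA FB 59.

19 EA FB 59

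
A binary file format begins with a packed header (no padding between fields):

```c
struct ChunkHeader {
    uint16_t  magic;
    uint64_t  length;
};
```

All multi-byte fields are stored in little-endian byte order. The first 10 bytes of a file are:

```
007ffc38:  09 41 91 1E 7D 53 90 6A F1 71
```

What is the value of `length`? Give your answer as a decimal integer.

8210460763781668497

`length` follows `magic` (2 bytes), so it starts at byte offset 2 and occupies 8 bytes.
Bytes at offsets 2..9: 91 1E 7D 53 90 6A F1 71.
Little-endian stores the least-significant byte at the lowest address.
Reassemble most-significant byte first: 71 F1 6A 90 53 7D 1E 91 → 0x71F16A90537D1E91.
0x71F16A90537D1E91 = 8210460763781668497.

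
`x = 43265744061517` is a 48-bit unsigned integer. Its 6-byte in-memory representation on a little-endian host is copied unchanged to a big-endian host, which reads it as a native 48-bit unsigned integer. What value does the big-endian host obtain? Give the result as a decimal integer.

43265744061517 in 48-bit hexadecimal is 0x2759974E444D.
Stored little-endian, the bytes at ascending addresses are 4D 44 4E 97 59 27.
Read back as big-endian, the last byte is least significant, giving 0x4D444E975927.
0x4D444E975927 = 84955771656487.

84955771656487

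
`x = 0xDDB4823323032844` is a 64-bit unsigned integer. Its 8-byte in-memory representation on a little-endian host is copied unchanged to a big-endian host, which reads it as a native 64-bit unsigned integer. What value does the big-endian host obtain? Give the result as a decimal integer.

Stored little-endian, the bytes at ascending addresses are 44 28 03 23 33 82 B4 DD.
Read back as big-endian, the last byte is least significant, giving 0x442803233382B4DD.
0x442803233382B4DD = 4911178843370468573.

4911178843370468573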